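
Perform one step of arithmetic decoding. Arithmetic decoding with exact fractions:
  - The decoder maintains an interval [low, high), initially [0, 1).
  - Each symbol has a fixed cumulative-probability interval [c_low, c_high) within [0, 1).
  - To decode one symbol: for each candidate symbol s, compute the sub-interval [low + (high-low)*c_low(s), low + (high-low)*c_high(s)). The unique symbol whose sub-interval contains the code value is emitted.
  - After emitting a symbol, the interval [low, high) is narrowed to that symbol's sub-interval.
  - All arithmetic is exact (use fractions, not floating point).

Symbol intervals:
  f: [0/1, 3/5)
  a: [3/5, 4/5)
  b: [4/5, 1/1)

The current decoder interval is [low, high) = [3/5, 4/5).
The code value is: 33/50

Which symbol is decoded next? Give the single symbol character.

Answer: f

Derivation:
Interval width = high − low = 4/5 − 3/5 = 1/5
Scaled code = (code − low) / width = (33/50 − 3/5) / 1/5 = 3/10
  f: [0/1, 3/5) ← scaled code falls here ✓
  a: [3/5, 4/5) 
  b: [4/5, 1/1) 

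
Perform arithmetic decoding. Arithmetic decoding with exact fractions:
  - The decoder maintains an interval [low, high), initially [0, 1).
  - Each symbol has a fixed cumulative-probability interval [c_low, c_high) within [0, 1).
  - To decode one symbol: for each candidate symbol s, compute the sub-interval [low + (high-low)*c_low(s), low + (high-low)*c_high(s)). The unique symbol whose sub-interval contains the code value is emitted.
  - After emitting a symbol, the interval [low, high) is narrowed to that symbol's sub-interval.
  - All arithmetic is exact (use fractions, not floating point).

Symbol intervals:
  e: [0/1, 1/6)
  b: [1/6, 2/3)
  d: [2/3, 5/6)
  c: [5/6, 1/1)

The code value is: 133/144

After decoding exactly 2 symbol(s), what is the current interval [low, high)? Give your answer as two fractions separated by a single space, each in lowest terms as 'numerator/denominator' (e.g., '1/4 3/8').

Step 1: interval [0/1, 1/1), width = 1/1 - 0/1 = 1/1
  'e': [0/1 + 1/1*0/1, 0/1 + 1/1*1/6) = [0/1, 1/6)
  'b': [0/1 + 1/1*1/6, 0/1 + 1/1*2/3) = [1/6, 2/3)
  'd': [0/1 + 1/1*2/3, 0/1 + 1/1*5/6) = [2/3, 5/6)
  'c': [0/1 + 1/1*5/6, 0/1 + 1/1*1/1) = [5/6, 1/1) <- contains code 133/144
  emit 'c', narrow to [5/6, 1/1)
Step 2: interval [5/6, 1/1), width = 1/1 - 5/6 = 1/6
  'e': [5/6 + 1/6*0/1, 5/6 + 1/6*1/6) = [5/6, 31/36)
  'b': [5/6 + 1/6*1/6, 5/6 + 1/6*2/3) = [31/36, 17/18) <- contains code 133/144
  'd': [5/6 + 1/6*2/3, 5/6 + 1/6*5/6) = [17/18, 35/36)
  'c': [5/6 + 1/6*5/6, 5/6 + 1/6*1/1) = [35/36, 1/1)
  emit 'b', narrow to [31/36, 17/18)

Answer: 31/36 17/18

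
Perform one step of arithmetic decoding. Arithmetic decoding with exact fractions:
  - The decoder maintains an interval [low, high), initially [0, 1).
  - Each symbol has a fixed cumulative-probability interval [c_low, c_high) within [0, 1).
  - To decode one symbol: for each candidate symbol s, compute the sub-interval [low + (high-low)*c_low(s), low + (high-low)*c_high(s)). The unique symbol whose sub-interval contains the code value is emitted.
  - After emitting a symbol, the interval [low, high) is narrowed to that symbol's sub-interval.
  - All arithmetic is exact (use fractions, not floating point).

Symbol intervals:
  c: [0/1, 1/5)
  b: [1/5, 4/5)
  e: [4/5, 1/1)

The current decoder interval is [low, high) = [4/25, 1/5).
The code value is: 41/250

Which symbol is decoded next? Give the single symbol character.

Interval width = high − low = 1/5 − 4/25 = 1/25
Scaled code = (code − low) / width = (41/250 − 4/25) / 1/25 = 1/10
  c: [0/1, 1/5) ← scaled code falls here ✓
  b: [1/5, 4/5) 
  e: [4/5, 1/1) 

Answer: c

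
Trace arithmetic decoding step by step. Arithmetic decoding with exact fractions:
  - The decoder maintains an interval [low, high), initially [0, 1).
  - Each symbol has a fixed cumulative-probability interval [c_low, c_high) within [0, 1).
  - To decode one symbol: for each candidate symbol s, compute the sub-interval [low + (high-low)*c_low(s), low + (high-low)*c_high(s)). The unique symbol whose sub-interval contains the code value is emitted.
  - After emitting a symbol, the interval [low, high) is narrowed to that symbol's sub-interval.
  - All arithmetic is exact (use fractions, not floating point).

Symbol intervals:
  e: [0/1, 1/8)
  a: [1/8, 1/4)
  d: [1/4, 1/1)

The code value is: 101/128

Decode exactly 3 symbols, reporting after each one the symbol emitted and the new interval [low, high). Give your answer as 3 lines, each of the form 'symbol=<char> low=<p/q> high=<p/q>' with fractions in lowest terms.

Answer: symbol=d low=1/4 high=1/1
symbol=d low=7/16 high=1/1
symbol=d low=37/64 high=1/1

Derivation:
Step 1: interval [0/1, 1/1), width = 1/1 - 0/1 = 1/1
  'e': [0/1 + 1/1*0/1, 0/1 + 1/1*1/8) = [0/1, 1/8)
  'a': [0/1 + 1/1*1/8, 0/1 + 1/1*1/4) = [1/8, 1/4)
  'd': [0/1 + 1/1*1/4, 0/1 + 1/1*1/1) = [1/4, 1/1) <- contains code 101/128
  emit 'd', narrow to [1/4, 1/1)
Step 2: interval [1/4, 1/1), width = 1/1 - 1/4 = 3/4
  'e': [1/4 + 3/4*0/1, 1/4 + 3/4*1/8) = [1/4, 11/32)
  'a': [1/4 + 3/4*1/8, 1/4 + 3/4*1/4) = [11/32, 7/16)
  'd': [1/4 + 3/4*1/4, 1/4 + 3/4*1/1) = [7/16, 1/1) <- contains code 101/128
  emit 'd', narrow to [7/16, 1/1)
Step 3: interval [7/16, 1/1), width = 1/1 - 7/16 = 9/16
  'e': [7/16 + 9/16*0/1, 7/16 + 9/16*1/8) = [7/16, 65/128)
  'a': [7/16 + 9/16*1/8, 7/16 + 9/16*1/4) = [65/128, 37/64)
  'd': [7/16 + 9/16*1/4, 7/16 + 9/16*1/1) = [37/64, 1/1) <- contains code 101/128
  emit 'd', narrow to [37/64, 1/1)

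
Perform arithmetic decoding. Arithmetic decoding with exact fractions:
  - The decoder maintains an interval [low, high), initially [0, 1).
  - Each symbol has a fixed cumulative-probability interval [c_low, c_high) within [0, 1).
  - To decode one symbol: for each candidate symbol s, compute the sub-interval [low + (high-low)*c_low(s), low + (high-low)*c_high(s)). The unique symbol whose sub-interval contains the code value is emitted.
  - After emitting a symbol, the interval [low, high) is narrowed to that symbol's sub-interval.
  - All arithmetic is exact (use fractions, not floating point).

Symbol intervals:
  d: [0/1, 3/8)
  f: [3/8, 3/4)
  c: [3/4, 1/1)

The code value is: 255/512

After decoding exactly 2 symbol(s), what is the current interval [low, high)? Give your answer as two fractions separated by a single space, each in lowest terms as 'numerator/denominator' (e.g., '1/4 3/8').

Step 1: interval [0/1, 1/1), width = 1/1 - 0/1 = 1/1
  'd': [0/1 + 1/1*0/1, 0/1 + 1/1*3/8) = [0/1, 3/8)
  'f': [0/1 + 1/1*3/8, 0/1 + 1/1*3/4) = [3/8, 3/4) <- contains code 255/512
  'c': [0/1 + 1/1*3/4, 0/1 + 1/1*1/1) = [3/4, 1/1)
  emit 'f', narrow to [3/8, 3/4)
Step 2: interval [3/8, 3/4), width = 3/4 - 3/8 = 3/8
  'd': [3/8 + 3/8*0/1, 3/8 + 3/8*3/8) = [3/8, 33/64) <- contains code 255/512
  'f': [3/8 + 3/8*3/8, 3/8 + 3/8*3/4) = [33/64, 21/32)
  'c': [3/8 + 3/8*3/4, 3/8 + 3/8*1/1) = [21/32, 3/4)
  emit 'd', narrow to [3/8, 33/64)

Answer: 3/8 33/64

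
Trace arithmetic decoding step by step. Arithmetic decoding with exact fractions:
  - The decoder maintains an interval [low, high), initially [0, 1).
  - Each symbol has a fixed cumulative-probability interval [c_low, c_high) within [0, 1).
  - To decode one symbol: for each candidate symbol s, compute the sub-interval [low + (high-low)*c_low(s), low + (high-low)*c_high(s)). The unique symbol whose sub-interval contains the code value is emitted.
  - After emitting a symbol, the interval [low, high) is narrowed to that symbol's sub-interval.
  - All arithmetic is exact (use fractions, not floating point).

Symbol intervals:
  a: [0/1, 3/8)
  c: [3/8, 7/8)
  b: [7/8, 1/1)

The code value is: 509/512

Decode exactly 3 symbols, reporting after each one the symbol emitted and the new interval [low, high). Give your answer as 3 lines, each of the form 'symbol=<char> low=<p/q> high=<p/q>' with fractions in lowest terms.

Answer: symbol=b low=7/8 high=1/1
symbol=b low=63/64 high=1/1
symbol=c low=507/512 high=511/512

Derivation:
Step 1: interval [0/1, 1/1), width = 1/1 - 0/1 = 1/1
  'a': [0/1 + 1/1*0/1, 0/1 + 1/1*3/8) = [0/1, 3/8)
  'c': [0/1 + 1/1*3/8, 0/1 + 1/1*7/8) = [3/8, 7/8)
  'b': [0/1 + 1/1*7/8, 0/1 + 1/1*1/1) = [7/8, 1/1) <- contains code 509/512
  emit 'b', narrow to [7/8, 1/1)
Step 2: interval [7/8, 1/1), width = 1/1 - 7/8 = 1/8
  'a': [7/8 + 1/8*0/1, 7/8 + 1/8*3/8) = [7/8, 59/64)
  'c': [7/8 + 1/8*3/8, 7/8 + 1/8*7/8) = [59/64, 63/64)
  'b': [7/8 + 1/8*7/8, 7/8 + 1/8*1/1) = [63/64, 1/1) <- contains code 509/512
  emit 'b', narrow to [63/64, 1/1)
Step 3: interval [63/64, 1/1), width = 1/1 - 63/64 = 1/64
  'a': [63/64 + 1/64*0/1, 63/64 + 1/64*3/8) = [63/64, 507/512)
  'c': [63/64 + 1/64*3/8, 63/64 + 1/64*7/8) = [507/512, 511/512) <- contains code 509/512
  'b': [63/64 + 1/64*7/8, 63/64 + 1/64*1/1) = [511/512, 1/1)
  emit 'c', narrow to [507/512, 511/512)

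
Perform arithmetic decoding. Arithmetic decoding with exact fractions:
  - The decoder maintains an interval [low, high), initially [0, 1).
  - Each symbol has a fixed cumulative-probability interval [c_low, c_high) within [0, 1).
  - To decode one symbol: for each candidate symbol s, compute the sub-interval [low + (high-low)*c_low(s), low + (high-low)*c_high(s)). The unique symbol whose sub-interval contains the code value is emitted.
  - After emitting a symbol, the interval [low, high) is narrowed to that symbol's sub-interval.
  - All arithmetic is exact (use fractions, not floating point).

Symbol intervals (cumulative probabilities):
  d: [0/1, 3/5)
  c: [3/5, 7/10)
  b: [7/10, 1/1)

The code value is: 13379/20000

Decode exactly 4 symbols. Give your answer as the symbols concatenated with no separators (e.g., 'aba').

Answer: ccbc

Derivation:
Step 1: interval [0/1, 1/1), width = 1/1 - 0/1 = 1/1
  'd': [0/1 + 1/1*0/1, 0/1 + 1/1*3/5) = [0/1, 3/5)
  'c': [0/1 + 1/1*3/5, 0/1 + 1/1*7/10) = [3/5, 7/10) <- contains code 13379/20000
  'b': [0/1 + 1/1*7/10, 0/1 + 1/1*1/1) = [7/10, 1/1)
  emit 'c', narrow to [3/5, 7/10)
Step 2: interval [3/5, 7/10), width = 7/10 - 3/5 = 1/10
  'd': [3/5 + 1/10*0/1, 3/5 + 1/10*3/5) = [3/5, 33/50)
  'c': [3/5 + 1/10*3/5, 3/5 + 1/10*7/10) = [33/50, 67/100) <- contains code 13379/20000
  'b': [3/5 + 1/10*7/10, 3/5 + 1/10*1/1) = [67/100, 7/10)
  emit 'c', narrow to [33/50, 67/100)
Step 3: interval [33/50, 67/100), width = 67/100 - 33/50 = 1/100
  'd': [33/50 + 1/100*0/1, 33/50 + 1/100*3/5) = [33/50, 333/500)
  'c': [33/50 + 1/100*3/5, 33/50 + 1/100*7/10) = [333/500, 667/1000)
  'b': [33/50 + 1/100*7/10, 33/50 + 1/100*1/1) = [667/1000, 67/100) <- contains code 13379/20000
  emit 'b', narrow to [667/1000, 67/100)
Step 4: interval [667/1000, 67/100), width = 67/100 - 667/1000 = 3/1000
  'd': [667/1000 + 3/1000*0/1, 667/1000 + 3/1000*3/5) = [667/1000, 418/625)
  'c': [667/1000 + 3/1000*3/5, 667/1000 + 3/1000*7/10) = [418/625, 6691/10000) <- contains code 13379/20000
  'b': [667/1000 + 3/1000*7/10, 667/1000 + 3/1000*1/1) = [6691/10000, 67/100)
  emit 'c', narrow to [418/625, 6691/10000)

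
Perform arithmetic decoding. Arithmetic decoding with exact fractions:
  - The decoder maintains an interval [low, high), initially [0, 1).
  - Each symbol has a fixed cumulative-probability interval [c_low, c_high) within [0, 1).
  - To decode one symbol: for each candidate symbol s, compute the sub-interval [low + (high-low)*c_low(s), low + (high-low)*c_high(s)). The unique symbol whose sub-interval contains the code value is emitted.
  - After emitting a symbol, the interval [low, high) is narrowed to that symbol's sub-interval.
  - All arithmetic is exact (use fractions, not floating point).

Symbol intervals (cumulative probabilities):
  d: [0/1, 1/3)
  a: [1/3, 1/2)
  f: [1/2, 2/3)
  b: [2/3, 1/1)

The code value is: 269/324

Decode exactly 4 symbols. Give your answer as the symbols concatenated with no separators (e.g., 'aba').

Answer: babb

Derivation:
Step 1: interval [0/1, 1/1), width = 1/1 - 0/1 = 1/1
  'd': [0/1 + 1/1*0/1, 0/1 + 1/1*1/3) = [0/1, 1/3)
  'a': [0/1 + 1/1*1/3, 0/1 + 1/1*1/2) = [1/3, 1/2)
  'f': [0/1 + 1/1*1/2, 0/1 + 1/1*2/3) = [1/2, 2/3)
  'b': [0/1 + 1/1*2/3, 0/1 + 1/1*1/1) = [2/3, 1/1) <- contains code 269/324
  emit 'b', narrow to [2/3, 1/1)
Step 2: interval [2/3, 1/1), width = 1/1 - 2/3 = 1/3
  'd': [2/3 + 1/3*0/1, 2/3 + 1/3*1/3) = [2/3, 7/9)
  'a': [2/3 + 1/3*1/3, 2/3 + 1/3*1/2) = [7/9, 5/6) <- contains code 269/324
  'f': [2/3 + 1/3*1/2, 2/3 + 1/3*2/3) = [5/6, 8/9)
  'b': [2/3 + 1/3*2/3, 2/3 + 1/3*1/1) = [8/9, 1/1)
  emit 'a', narrow to [7/9, 5/6)
Step 3: interval [7/9, 5/6), width = 5/6 - 7/9 = 1/18
  'd': [7/9 + 1/18*0/1, 7/9 + 1/18*1/3) = [7/9, 43/54)
  'a': [7/9 + 1/18*1/3, 7/9 + 1/18*1/2) = [43/54, 29/36)
  'f': [7/9 + 1/18*1/2, 7/9 + 1/18*2/3) = [29/36, 22/27)
  'b': [7/9 + 1/18*2/3, 7/9 + 1/18*1/1) = [22/27, 5/6) <- contains code 269/324
  emit 'b', narrow to [22/27, 5/6)
Step 4: interval [22/27, 5/6), width = 5/6 - 22/27 = 1/54
  'd': [22/27 + 1/54*0/1, 22/27 + 1/54*1/3) = [22/27, 133/162)
  'a': [22/27 + 1/54*1/3, 22/27 + 1/54*1/2) = [133/162, 89/108)
  'f': [22/27 + 1/54*1/2, 22/27 + 1/54*2/3) = [89/108, 67/81)
  'b': [22/27 + 1/54*2/3, 22/27 + 1/54*1/1) = [67/81, 5/6) <- contains code 269/324
  emit 'b', narrow to [67/81, 5/6)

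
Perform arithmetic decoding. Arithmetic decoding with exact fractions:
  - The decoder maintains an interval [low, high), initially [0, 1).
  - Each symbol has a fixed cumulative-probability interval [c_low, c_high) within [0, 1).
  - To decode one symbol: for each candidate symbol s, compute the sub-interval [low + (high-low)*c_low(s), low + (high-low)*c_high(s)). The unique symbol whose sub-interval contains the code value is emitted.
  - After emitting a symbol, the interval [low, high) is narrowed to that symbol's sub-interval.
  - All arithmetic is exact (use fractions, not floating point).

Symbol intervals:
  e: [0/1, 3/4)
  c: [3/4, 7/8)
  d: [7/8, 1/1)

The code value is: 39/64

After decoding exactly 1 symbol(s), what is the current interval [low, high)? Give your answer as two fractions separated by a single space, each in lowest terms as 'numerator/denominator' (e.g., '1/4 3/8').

Step 1: interval [0/1, 1/1), width = 1/1 - 0/1 = 1/1
  'e': [0/1 + 1/1*0/1, 0/1 + 1/1*3/4) = [0/1, 3/4) <- contains code 39/64
  'c': [0/1 + 1/1*3/4, 0/1 + 1/1*7/8) = [3/4, 7/8)
  'd': [0/1 + 1/1*7/8, 0/1 + 1/1*1/1) = [7/8, 1/1)
  emit 'e', narrow to [0/1, 3/4)

Answer: 0/1 3/4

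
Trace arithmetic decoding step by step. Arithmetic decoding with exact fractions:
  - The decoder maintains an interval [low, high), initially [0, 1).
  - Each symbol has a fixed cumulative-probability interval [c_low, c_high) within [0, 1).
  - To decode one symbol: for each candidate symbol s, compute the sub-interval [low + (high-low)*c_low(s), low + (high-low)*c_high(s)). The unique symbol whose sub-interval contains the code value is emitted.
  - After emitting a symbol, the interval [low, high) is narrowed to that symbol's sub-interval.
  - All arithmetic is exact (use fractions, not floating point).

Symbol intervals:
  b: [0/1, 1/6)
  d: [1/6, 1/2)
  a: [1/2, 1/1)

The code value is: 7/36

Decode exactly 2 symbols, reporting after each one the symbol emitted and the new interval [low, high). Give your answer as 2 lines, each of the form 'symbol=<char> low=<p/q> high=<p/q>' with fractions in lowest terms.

Step 1: interval [0/1, 1/1), width = 1/1 - 0/1 = 1/1
  'b': [0/1 + 1/1*0/1, 0/1 + 1/1*1/6) = [0/1, 1/6)
  'd': [0/1 + 1/1*1/6, 0/1 + 1/1*1/2) = [1/6, 1/2) <- contains code 7/36
  'a': [0/1 + 1/1*1/2, 0/1 + 1/1*1/1) = [1/2, 1/1)
  emit 'd', narrow to [1/6, 1/2)
Step 2: interval [1/6, 1/2), width = 1/2 - 1/6 = 1/3
  'b': [1/6 + 1/3*0/1, 1/6 + 1/3*1/6) = [1/6, 2/9) <- contains code 7/36
  'd': [1/6 + 1/3*1/6, 1/6 + 1/3*1/2) = [2/9, 1/3)
  'a': [1/6 + 1/3*1/2, 1/6 + 1/3*1/1) = [1/3, 1/2)
  emit 'b', narrow to [1/6, 2/9)

Answer: symbol=d low=1/6 high=1/2
symbol=b low=1/6 high=2/9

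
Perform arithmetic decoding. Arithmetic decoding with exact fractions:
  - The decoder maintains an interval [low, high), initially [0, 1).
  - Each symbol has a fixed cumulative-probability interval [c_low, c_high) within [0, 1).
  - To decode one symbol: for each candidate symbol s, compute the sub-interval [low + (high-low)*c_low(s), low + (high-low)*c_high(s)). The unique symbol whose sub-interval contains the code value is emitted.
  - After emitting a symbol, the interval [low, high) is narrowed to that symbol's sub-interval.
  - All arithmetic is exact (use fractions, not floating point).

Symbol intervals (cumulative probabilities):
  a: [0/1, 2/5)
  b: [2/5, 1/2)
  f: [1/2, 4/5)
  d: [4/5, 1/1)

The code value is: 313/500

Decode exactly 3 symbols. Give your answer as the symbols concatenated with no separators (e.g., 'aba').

Answer: fba

Derivation:
Step 1: interval [0/1, 1/1), width = 1/1 - 0/1 = 1/1
  'a': [0/1 + 1/1*0/1, 0/1 + 1/1*2/5) = [0/1, 2/5)
  'b': [0/1 + 1/1*2/5, 0/1 + 1/1*1/2) = [2/5, 1/2)
  'f': [0/1 + 1/1*1/2, 0/1 + 1/1*4/5) = [1/2, 4/5) <- contains code 313/500
  'd': [0/1 + 1/1*4/5, 0/1 + 1/1*1/1) = [4/5, 1/1)
  emit 'f', narrow to [1/2, 4/5)
Step 2: interval [1/2, 4/5), width = 4/5 - 1/2 = 3/10
  'a': [1/2 + 3/10*0/1, 1/2 + 3/10*2/5) = [1/2, 31/50)
  'b': [1/2 + 3/10*2/5, 1/2 + 3/10*1/2) = [31/50, 13/20) <- contains code 313/500
  'f': [1/2 + 3/10*1/2, 1/2 + 3/10*4/5) = [13/20, 37/50)
  'd': [1/2 + 3/10*4/5, 1/2 + 3/10*1/1) = [37/50, 4/5)
  emit 'b', narrow to [31/50, 13/20)
Step 3: interval [31/50, 13/20), width = 13/20 - 31/50 = 3/100
  'a': [31/50 + 3/100*0/1, 31/50 + 3/100*2/5) = [31/50, 79/125) <- contains code 313/500
  'b': [31/50 + 3/100*2/5, 31/50 + 3/100*1/2) = [79/125, 127/200)
  'f': [31/50 + 3/100*1/2, 31/50 + 3/100*4/5) = [127/200, 161/250)
  'd': [31/50 + 3/100*4/5, 31/50 + 3/100*1/1) = [161/250, 13/20)
  emit 'a', narrow to [31/50, 79/125)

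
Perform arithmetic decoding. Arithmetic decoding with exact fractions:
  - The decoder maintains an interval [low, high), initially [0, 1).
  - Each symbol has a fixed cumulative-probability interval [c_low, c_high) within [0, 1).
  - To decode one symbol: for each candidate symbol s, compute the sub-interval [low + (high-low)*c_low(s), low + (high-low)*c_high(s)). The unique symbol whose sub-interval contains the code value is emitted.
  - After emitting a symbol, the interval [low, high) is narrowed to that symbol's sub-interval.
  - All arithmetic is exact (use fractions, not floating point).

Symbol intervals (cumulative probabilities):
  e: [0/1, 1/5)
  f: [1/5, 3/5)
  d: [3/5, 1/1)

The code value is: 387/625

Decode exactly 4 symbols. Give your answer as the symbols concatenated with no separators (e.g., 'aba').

Step 1: interval [0/1, 1/1), width = 1/1 - 0/1 = 1/1
  'e': [0/1 + 1/1*0/1, 0/1 + 1/1*1/5) = [0/1, 1/5)
  'f': [0/1 + 1/1*1/5, 0/1 + 1/1*3/5) = [1/5, 3/5)
  'd': [0/1 + 1/1*3/5, 0/1 + 1/1*1/1) = [3/5, 1/1) <- contains code 387/625
  emit 'd', narrow to [3/5, 1/1)
Step 2: interval [3/5, 1/1), width = 1/1 - 3/5 = 2/5
  'e': [3/5 + 2/5*0/1, 3/5 + 2/5*1/5) = [3/5, 17/25) <- contains code 387/625
  'f': [3/5 + 2/5*1/5, 3/5 + 2/5*3/5) = [17/25, 21/25)
  'd': [3/5 + 2/5*3/5, 3/5 + 2/5*1/1) = [21/25, 1/1)
  emit 'e', narrow to [3/5, 17/25)
Step 3: interval [3/5, 17/25), width = 17/25 - 3/5 = 2/25
  'e': [3/5 + 2/25*0/1, 3/5 + 2/25*1/5) = [3/5, 77/125)
  'f': [3/5 + 2/25*1/5, 3/5 + 2/25*3/5) = [77/125, 81/125) <- contains code 387/625
  'd': [3/5 + 2/25*3/5, 3/5 + 2/25*1/1) = [81/125, 17/25)
  emit 'f', narrow to [77/125, 81/125)
Step 4: interval [77/125, 81/125), width = 81/125 - 77/125 = 4/125
  'e': [77/125 + 4/125*0/1, 77/125 + 4/125*1/5) = [77/125, 389/625) <- contains code 387/625
  'f': [77/125 + 4/125*1/5, 77/125 + 4/125*3/5) = [389/625, 397/625)
  'd': [77/125 + 4/125*3/5, 77/125 + 4/125*1/1) = [397/625, 81/125)
  emit 'e', narrow to [77/125, 389/625)

Answer: defe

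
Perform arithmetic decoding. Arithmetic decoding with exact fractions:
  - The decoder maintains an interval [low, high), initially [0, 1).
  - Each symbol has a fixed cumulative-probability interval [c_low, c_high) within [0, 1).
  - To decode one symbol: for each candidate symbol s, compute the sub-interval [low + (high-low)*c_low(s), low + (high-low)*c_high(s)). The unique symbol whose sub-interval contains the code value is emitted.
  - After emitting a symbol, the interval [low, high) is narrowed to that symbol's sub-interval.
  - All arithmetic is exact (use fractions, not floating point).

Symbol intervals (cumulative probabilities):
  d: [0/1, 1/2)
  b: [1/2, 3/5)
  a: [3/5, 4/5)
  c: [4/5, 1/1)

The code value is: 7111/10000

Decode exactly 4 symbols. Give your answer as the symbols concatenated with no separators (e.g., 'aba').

Answer: abbb

Derivation:
Step 1: interval [0/1, 1/1), width = 1/1 - 0/1 = 1/1
  'd': [0/1 + 1/1*0/1, 0/1 + 1/1*1/2) = [0/1, 1/2)
  'b': [0/1 + 1/1*1/2, 0/1 + 1/1*3/5) = [1/2, 3/5)
  'a': [0/1 + 1/1*3/5, 0/1 + 1/1*4/5) = [3/5, 4/5) <- contains code 7111/10000
  'c': [0/1 + 1/1*4/5, 0/1 + 1/1*1/1) = [4/5, 1/1)
  emit 'a', narrow to [3/5, 4/5)
Step 2: interval [3/5, 4/5), width = 4/5 - 3/5 = 1/5
  'd': [3/5 + 1/5*0/1, 3/5 + 1/5*1/2) = [3/5, 7/10)
  'b': [3/5 + 1/5*1/2, 3/5 + 1/5*3/5) = [7/10, 18/25) <- contains code 7111/10000
  'a': [3/5 + 1/5*3/5, 3/5 + 1/5*4/5) = [18/25, 19/25)
  'c': [3/5 + 1/5*4/5, 3/5 + 1/5*1/1) = [19/25, 4/5)
  emit 'b', narrow to [7/10, 18/25)
Step 3: interval [7/10, 18/25), width = 18/25 - 7/10 = 1/50
  'd': [7/10 + 1/50*0/1, 7/10 + 1/50*1/2) = [7/10, 71/100)
  'b': [7/10 + 1/50*1/2, 7/10 + 1/50*3/5) = [71/100, 89/125) <- contains code 7111/10000
  'a': [7/10 + 1/50*3/5, 7/10 + 1/50*4/5) = [89/125, 179/250)
  'c': [7/10 + 1/50*4/5, 7/10 + 1/50*1/1) = [179/250, 18/25)
  emit 'b', narrow to [71/100, 89/125)
Step 4: interval [71/100, 89/125), width = 89/125 - 71/100 = 1/500
  'd': [71/100 + 1/500*0/1, 71/100 + 1/500*1/2) = [71/100, 711/1000)
  'b': [71/100 + 1/500*1/2, 71/100 + 1/500*3/5) = [711/1000, 889/1250) <- contains code 7111/10000
  'a': [71/100 + 1/500*3/5, 71/100 + 1/500*4/5) = [889/1250, 1779/2500)
  'c': [71/100 + 1/500*4/5, 71/100 + 1/500*1/1) = [1779/2500, 89/125)
  emit 'b', narrow to [711/1000, 889/1250)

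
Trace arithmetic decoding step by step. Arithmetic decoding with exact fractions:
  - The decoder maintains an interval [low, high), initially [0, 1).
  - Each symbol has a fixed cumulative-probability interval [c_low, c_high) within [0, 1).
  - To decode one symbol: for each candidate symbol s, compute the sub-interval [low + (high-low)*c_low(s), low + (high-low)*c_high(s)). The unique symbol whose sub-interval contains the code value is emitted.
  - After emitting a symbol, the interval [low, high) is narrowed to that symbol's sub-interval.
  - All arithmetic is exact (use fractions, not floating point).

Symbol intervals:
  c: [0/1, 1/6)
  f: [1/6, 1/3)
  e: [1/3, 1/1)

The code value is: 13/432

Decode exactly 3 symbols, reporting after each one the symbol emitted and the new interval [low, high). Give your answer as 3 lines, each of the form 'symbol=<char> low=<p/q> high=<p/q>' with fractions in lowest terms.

Step 1: interval [0/1, 1/1), width = 1/1 - 0/1 = 1/1
  'c': [0/1 + 1/1*0/1, 0/1 + 1/1*1/6) = [0/1, 1/6) <- contains code 13/432
  'f': [0/1 + 1/1*1/6, 0/1 + 1/1*1/3) = [1/6, 1/3)
  'e': [0/1 + 1/1*1/3, 0/1 + 1/1*1/1) = [1/3, 1/1)
  emit 'c', narrow to [0/1, 1/6)
Step 2: interval [0/1, 1/6), width = 1/6 - 0/1 = 1/6
  'c': [0/1 + 1/6*0/1, 0/1 + 1/6*1/6) = [0/1, 1/36)
  'f': [0/1 + 1/6*1/6, 0/1 + 1/6*1/3) = [1/36, 1/18) <- contains code 13/432
  'e': [0/1 + 1/6*1/3, 0/1 + 1/6*1/1) = [1/18, 1/6)
  emit 'f', narrow to [1/36, 1/18)
Step 3: interval [1/36, 1/18), width = 1/18 - 1/36 = 1/36
  'c': [1/36 + 1/36*0/1, 1/36 + 1/36*1/6) = [1/36, 7/216) <- contains code 13/432
  'f': [1/36 + 1/36*1/6, 1/36 + 1/36*1/3) = [7/216, 1/27)
  'e': [1/36 + 1/36*1/3, 1/36 + 1/36*1/1) = [1/27, 1/18)
  emit 'c', narrow to [1/36, 7/216)

Answer: symbol=c low=0/1 high=1/6
symbol=f low=1/36 high=1/18
symbol=c low=1/36 high=7/216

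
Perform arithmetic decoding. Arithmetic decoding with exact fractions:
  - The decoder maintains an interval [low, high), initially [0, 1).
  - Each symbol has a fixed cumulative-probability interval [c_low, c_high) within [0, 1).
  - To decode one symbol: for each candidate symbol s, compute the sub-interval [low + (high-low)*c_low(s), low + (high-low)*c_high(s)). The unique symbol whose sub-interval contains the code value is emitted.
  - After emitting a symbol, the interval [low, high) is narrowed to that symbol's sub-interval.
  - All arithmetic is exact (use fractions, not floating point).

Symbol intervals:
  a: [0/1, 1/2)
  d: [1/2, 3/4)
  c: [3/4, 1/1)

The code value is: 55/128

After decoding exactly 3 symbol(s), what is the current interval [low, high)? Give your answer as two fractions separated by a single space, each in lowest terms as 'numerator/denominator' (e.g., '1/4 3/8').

Answer: 3/8 7/16

Derivation:
Step 1: interval [0/1, 1/1), width = 1/1 - 0/1 = 1/1
  'a': [0/1 + 1/1*0/1, 0/1 + 1/1*1/2) = [0/1, 1/2) <- contains code 55/128
  'd': [0/1 + 1/1*1/2, 0/1 + 1/1*3/4) = [1/2, 3/4)
  'c': [0/1 + 1/1*3/4, 0/1 + 1/1*1/1) = [3/4, 1/1)
  emit 'a', narrow to [0/1, 1/2)
Step 2: interval [0/1, 1/2), width = 1/2 - 0/1 = 1/2
  'a': [0/1 + 1/2*0/1, 0/1 + 1/2*1/2) = [0/1, 1/4)
  'd': [0/1 + 1/2*1/2, 0/1 + 1/2*3/4) = [1/4, 3/8)
  'c': [0/1 + 1/2*3/4, 0/1 + 1/2*1/1) = [3/8, 1/2) <- contains code 55/128
  emit 'c', narrow to [3/8, 1/2)
Step 3: interval [3/8, 1/2), width = 1/2 - 3/8 = 1/8
  'a': [3/8 + 1/8*0/1, 3/8 + 1/8*1/2) = [3/8, 7/16) <- contains code 55/128
  'd': [3/8 + 1/8*1/2, 3/8 + 1/8*3/4) = [7/16, 15/32)
  'c': [3/8 + 1/8*3/4, 3/8 + 1/8*1/1) = [15/32, 1/2)
  emit 'a', narrow to [3/8, 7/16)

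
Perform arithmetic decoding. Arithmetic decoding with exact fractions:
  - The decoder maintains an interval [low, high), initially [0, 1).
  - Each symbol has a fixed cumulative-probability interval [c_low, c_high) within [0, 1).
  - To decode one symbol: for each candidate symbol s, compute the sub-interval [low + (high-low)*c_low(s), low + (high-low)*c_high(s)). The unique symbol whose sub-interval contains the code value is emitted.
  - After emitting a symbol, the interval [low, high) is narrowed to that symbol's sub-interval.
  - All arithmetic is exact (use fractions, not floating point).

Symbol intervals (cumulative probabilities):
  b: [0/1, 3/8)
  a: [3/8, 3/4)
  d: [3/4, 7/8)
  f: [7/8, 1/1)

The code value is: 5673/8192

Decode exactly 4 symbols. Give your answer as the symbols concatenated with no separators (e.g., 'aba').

Step 1: interval [0/1, 1/1), width = 1/1 - 0/1 = 1/1
  'b': [0/1 + 1/1*0/1, 0/1 + 1/1*3/8) = [0/1, 3/8)
  'a': [0/1 + 1/1*3/8, 0/1 + 1/1*3/4) = [3/8, 3/4) <- contains code 5673/8192
  'd': [0/1 + 1/1*3/4, 0/1 + 1/1*7/8) = [3/4, 7/8)
  'f': [0/1 + 1/1*7/8, 0/1 + 1/1*1/1) = [7/8, 1/1)
  emit 'a', narrow to [3/8, 3/4)
Step 2: interval [3/8, 3/4), width = 3/4 - 3/8 = 3/8
  'b': [3/8 + 3/8*0/1, 3/8 + 3/8*3/8) = [3/8, 33/64)
  'a': [3/8 + 3/8*3/8, 3/8 + 3/8*3/4) = [33/64, 21/32)
  'd': [3/8 + 3/8*3/4, 3/8 + 3/8*7/8) = [21/32, 45/64) <- contains code 5673/8192
  'f': [3/8 + 3/8*7/8, 3/8 + 3/8*1/1) = [45/64, 3/4)
  emit 'd', narrow to [21/32, 45/64)
Step 3: interval [21/32, 45/64), width = 45/64 - 21/32 = 3/64
  'b': [21/32 + 3/64*0/1, 21/32 + 3/64*3/8) = [21/32, 345/512)
  'a': [21/32 + 3/64*3/8, 21/32 + 3/64*3/4) = [345/512, 177/256)
  'd': [21/32 + 3/64*3/4, 21/32 + 3/64*7/8) = [177/256, 357/512) <- contains code 5673/8192
  'f': [21/32 + 3/64*7/8, 21/32 + 3/64*1/1) = [357/512, 45/64)
  emit 'd', narrow to [177/256, 357/512)
Step 4: interval [177/256, 357/512), width = 357/512 - 177/256 = 3/512
  'b': [177/256 + 3/512*0/1, 177/256 + 3/512*3/8) = [177/256, 2841/4096) <- contains code 5673/8192
  'a': [177/256 + 3/512*3/8, 177/256 + 3/512*3/4) = [2841/4096, 1425/2048)
  'd': [177/256 + 3/512*3/4, 177/256 + 3/512*7/8) = [1425/2048, 2853/4096)
  'f': [177/256 + 3/512*7/8, 177/256 + 3/512*1/1) = [2853/4096, 357/512)
  emit 'b', narrow to [177/256, 2841/4096)

Answer: addb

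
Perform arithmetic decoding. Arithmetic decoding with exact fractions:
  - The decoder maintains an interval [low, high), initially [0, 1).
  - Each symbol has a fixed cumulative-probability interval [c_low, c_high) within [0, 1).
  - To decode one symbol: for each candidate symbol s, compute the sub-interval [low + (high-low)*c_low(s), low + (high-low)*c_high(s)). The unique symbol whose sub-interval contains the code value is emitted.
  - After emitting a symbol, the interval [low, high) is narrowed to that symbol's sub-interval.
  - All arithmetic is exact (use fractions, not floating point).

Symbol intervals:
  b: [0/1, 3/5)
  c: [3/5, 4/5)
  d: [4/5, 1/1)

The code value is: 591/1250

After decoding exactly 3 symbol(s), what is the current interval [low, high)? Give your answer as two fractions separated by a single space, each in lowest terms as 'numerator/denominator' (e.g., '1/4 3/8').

Step 1: interval [0/1, 1/1), width = 1/1 - 0/1 = 1/1
  'b': [0/1 + 1/1*0/1, 0/1 + 1/1*3/5) = [0/1, 3/5) <- contains code 591/1250
  'c': [0/1 + 1/1*3/5, 0/1 + 1/1*4/5) = [3/5, 4/5)
  'd': [0/1 + 1/1*4/5, 0/1 + 1/1*1/1) = [4/5, 1/1)
  emit 'b', narrow to [0/1, 3/5)
Step 2: interval [0/1, 3/5), width = 3/5 - 0/1 = 3/5
  'b': [0/1 + 3/5*0/1, 0/1 + 3/5*3/5) = [0/1, 9/25)
  'c': [0/1 + 3/5*3/5, 0/1 + 3/5*4/5) = [9/25, 12/25) <- contains code 591/1250
  'd': [0/1 + 3/5*4/5, 0/1 + 3/5*1/1) = [12/25, 3/5)
  emit 'c', narrow to [9/25, 12/25)
Step 3: interval [9/25, 12/25), width = 12/25 - 9/25 = 3/25
  'b': [9/25 + 3/25*0/1, 9/25 + 3/25*3/5) = [9/25, 54/125)
  'c': [9/25 + 3/25*3/5, 9/25 + 3/25*4/5) = [54/125, 57/125)
  'd': [9/25 + 3/25*4/5, 9/25 + 3/25*1/1) = [57/125, 12/25) <- contains code 591/1250
  emit 'd', narrow to [57/125, 12/25)

Answer: 57/125 12/25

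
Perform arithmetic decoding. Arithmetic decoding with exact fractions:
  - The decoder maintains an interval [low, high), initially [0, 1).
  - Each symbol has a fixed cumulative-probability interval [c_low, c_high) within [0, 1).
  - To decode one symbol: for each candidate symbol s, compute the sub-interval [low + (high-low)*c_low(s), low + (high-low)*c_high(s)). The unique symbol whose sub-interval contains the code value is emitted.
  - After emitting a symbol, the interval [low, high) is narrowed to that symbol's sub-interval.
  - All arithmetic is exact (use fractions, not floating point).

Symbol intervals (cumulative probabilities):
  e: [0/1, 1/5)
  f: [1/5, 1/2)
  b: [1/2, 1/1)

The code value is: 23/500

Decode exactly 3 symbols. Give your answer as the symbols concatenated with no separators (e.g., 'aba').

Answer: efe

Derivation:
Step 1: interval [0/1, 1/1), width = 1/1 - 0/1 = 1/1
  'e': [0/1 + 1/1*0/1, 0/1 + 1/1*1/5) = [0/1, 1/5) <- contains code 23/500
  'f': [0/1 + 1/1*1/5, 0/1 + 1/1*1/2) = [1/5, 1/2)
  'b': [0/1 + 1/1*1/2, 0/1 + 1/1*1/1) = [1/2, 1/1)
  emit 'e', narrow to [0/1, 1/5)
Step 2: interval [0/1, 1/5), width = 1/5 - 0/1 = 1/5
  'e': [0/1 + 1/5*0/1, 0/1 + 1/5*1/5) = [0/1, 1/25)
  'f': [0/1 + 1/5*1/5, 0/1 + 1/5*1/2) = [1/25, 1/10) <- contains code 23/500
  'b': [0/1 + 1/5*1/2, 0/1 + 1/5*1/1) = [1/10, 1/5)
  emit 'f', narrow to [1/25, 1/10)
Step 3: interval [1/25, 1/10), width = 1/10 - 1/25 = 3/50
  'e': [1/25 + 3/50*0/1, 1/25 + 3/50*1/5) = [1/25, 13/250) <- contains code 23/500
  'f': [1/25 + 3/50*1/5, 1/25 + 3/50*1/2) = [13/250, 7/100)
  'b': [1/25 + 3/50*1/2, 1/25 + 3/50*1/1) = [7/100, 1/10)
  emit 'e', narrow to [1/25, 13/250)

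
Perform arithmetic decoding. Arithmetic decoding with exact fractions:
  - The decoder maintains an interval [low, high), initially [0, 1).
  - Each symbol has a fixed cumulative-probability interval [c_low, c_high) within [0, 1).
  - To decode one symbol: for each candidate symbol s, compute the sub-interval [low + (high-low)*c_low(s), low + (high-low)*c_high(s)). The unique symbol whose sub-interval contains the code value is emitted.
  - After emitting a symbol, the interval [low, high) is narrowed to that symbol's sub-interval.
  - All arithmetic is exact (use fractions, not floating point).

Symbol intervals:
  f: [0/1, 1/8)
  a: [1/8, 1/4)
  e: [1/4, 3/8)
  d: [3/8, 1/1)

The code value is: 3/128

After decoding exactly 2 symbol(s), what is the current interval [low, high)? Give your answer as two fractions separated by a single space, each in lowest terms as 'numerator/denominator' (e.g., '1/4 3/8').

Answer: 1/64 1/32

Derivation:
Step 1: interval [0/1, 1/1), width = 1/1 - 0/1 = 1/1
  'f': [0/1 + 1/1*0/1, 0/1 + 1/1*1/8) = [0/1, 1/8) <- contains code 3/128
  'a': [0/1 + 1/1*1/8, 0/1 + 1/1*1/4) = [1/8, 1/4)
  'e': [0/1 + 1/1*1/4, 0/1 + 1/1*3/8) = [1/4, 3/8)
  'd': [0/1 + 1/1*3/8, 0/1 + 1/1*1/1) = [3/8, 1/1)
  emit 'f', narrow to [0/1, 1/8)
Step 2: interval [0/1, 1/8), width = 1/8 - 0/1 = 1/8
  'f': [0/1 + 1/8*0/1, 0/1 + 1/8*1/8) = [0/1, 1/64)
  'a': [0/1 + 1/8*1/8, 0/1 + 1/8*1/4) = [1/64, 1/32) <- contains code 3/128
  'e': [0/1 + 1/8*1/4, 0/1 + 1/8*3/8) = [1/32, 3/64)
  'd': [0/1 + 1/8*3/8, 0/1 + 1/8*1/1) = [3/64, 1/8)
  emit 'a', narrow to [1/64, 1/32)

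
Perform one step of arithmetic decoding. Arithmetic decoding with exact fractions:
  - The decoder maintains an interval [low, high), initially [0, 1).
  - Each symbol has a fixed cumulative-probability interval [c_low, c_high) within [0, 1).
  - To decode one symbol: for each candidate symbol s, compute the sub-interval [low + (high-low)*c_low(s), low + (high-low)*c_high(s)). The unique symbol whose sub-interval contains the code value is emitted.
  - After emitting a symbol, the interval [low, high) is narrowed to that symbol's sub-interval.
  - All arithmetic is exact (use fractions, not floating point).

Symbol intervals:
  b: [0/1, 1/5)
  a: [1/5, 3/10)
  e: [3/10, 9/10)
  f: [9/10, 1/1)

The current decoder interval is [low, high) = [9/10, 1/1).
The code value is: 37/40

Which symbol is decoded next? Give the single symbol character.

Interval width = high − low = 1/1 − 9/10 = 1/10
Scaled code = (code − low) / width = (37/40 − 9/10) / 1/10 = 1/4
  b: [0/1, 1/5) 
  a: [1/5, 3/10) ← scaled code falls here ✓
  e: [3/10, 9/10) 
  f: [9/10, 1/1) 

Answer: a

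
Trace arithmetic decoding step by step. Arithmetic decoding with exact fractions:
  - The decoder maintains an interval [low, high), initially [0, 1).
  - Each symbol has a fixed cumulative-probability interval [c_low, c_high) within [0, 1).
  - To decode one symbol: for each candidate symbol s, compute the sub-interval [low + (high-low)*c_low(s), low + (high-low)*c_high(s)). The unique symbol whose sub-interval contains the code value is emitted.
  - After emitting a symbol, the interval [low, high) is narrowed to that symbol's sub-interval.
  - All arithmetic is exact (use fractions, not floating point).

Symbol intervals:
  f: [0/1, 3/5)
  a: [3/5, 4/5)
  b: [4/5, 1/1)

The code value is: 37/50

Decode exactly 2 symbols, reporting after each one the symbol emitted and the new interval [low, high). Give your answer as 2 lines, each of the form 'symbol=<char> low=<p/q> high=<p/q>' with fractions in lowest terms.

Answer: symbol=a low=3/5 high=4/5
symbol=a low=18/25 high=19/25

Derivation:
Step 1: interval [0/1, 1/1), width = 1/1 - 0/1 = 1/1
  'f': [0/1 + 1/1*0/1, 0/1 + 1/1*3/5) = [0/1, 3/5)
  'a': [0/1 + 1/1*3/5, 0/1 + 1/1*4/5) = [3/5, 4/5) <- contains code 37/50
  'b': [0/1 + 1/1*4/5, 0/1 + 1/1*1/1) = [4/5, 1/1)
  emit 'a', narrow to [3/5, 4/5)
Step 2: interval [3/5, 4/5), width = 4/5 - 3/5 = 1/5
  'f': [3/5 + 1/5*0/1, 3/5 + 1/5*3/5) = [3/5, 18/25)
  'a': [3/5 + 1/5*3/5, 3/5 + 1/5*4/5) = [18/25, 19/25) <- contains code 37/50
  'b': [3/5 + 1/5*4/5, 3/5 + 1/5*1/1) = [19/25, 4/5)
  emit 'a', narrow to [18/25, 19/25)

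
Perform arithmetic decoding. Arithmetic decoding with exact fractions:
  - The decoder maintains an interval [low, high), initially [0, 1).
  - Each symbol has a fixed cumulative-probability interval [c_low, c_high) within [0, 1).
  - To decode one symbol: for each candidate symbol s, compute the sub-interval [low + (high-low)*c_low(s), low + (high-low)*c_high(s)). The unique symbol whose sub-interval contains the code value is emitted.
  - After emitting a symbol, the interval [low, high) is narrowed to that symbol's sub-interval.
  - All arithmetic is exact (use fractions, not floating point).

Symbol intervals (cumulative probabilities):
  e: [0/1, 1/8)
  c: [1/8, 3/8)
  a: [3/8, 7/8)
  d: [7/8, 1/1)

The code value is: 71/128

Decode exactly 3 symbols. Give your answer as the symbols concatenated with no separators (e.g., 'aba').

Answer: acd

Derivation:
Step 1: interval [0/1, 1/1), width = 1/1 - 0/1 = 1/1
  'e': [0/1 + 1/1*0/1, 0/1 + 1/1*1/8) = [0/1, 1/8)
  'c': [0/1 + 1/1*1/8, 0/1 + 1/1*3/8) = [1/8, 3/8)
  'a': [0/1 + 1/1*3/8, 0/1 + 1/1*7/8) = [3/8, 7/8) <- contains code 71/128
  'd': [0/1 + 1/1*7/8, 0/1 + 1/1*1/1) = [7/8, 1/1)
  emit 'a', narrow to [3/8, 7/8)
Step 2: interval [3/8, 7/8), width = 7/8 - 3/8 = 1/2
  'e': [3/8 + 1/2*0/1, 3/8 + 1/2*1/8) = [3/8, 7/16)
  'c': [3/8 + 1/2*1/8, 3/8 + 1/2*3/8) = [7/16, 9/16) <- contains code 71/128
  'a': [3/8 + 1/2*3/8, 3/8 + 1/2*7/8) = [9/16, 13/16)
  'd': [3/8 + 1/2*7/8, 3/8 + 1/2*1/1) = [13/16, 7/8)
  emit 'c', narrow to [7/16, 9/16)
Step 3: interval [7/16, 9/16), width = 9/16 - 7/16 = 1/8
  'e': [7/16 + 1/8*0/1, 7/16 + 1/8*1/8) = [7/16, 29/64)
  'c': [7/16 + 1/8*1/8, 7/16 + 1/8*3/8) = [29/64, 31/64)
  'a': [7/16 + 1/8*3/8, 7/16 + 1/8*7/8) = [31/64, 35/64)
  'd': [7/16 + 1/8*7/8, 7/16 + 1/8*1/1) = [35/64, 9/16) <- contains code 71/128
  emit 'd', narrow to [35/64, 9/16)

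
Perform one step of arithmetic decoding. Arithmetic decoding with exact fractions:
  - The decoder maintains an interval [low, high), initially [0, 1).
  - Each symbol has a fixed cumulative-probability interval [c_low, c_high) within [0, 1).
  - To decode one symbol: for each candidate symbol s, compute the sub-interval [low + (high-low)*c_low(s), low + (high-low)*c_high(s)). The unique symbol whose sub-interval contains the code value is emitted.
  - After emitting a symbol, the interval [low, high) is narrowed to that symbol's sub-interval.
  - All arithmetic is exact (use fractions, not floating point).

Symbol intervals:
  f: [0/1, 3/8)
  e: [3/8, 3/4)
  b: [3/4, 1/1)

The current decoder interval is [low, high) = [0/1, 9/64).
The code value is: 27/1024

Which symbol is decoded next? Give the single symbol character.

Interval width = high − low = 9/64 − 0/1 = 9/64
Scaled code = (code − low) / width = (27/1024 − 0/1) / 9/64 = 3/16
  f: [0/1, 3/8) ← scaled code falls here ✓
  e: [3/8, 3/4) 
  b: [3/4, 1/1) 

Answer: f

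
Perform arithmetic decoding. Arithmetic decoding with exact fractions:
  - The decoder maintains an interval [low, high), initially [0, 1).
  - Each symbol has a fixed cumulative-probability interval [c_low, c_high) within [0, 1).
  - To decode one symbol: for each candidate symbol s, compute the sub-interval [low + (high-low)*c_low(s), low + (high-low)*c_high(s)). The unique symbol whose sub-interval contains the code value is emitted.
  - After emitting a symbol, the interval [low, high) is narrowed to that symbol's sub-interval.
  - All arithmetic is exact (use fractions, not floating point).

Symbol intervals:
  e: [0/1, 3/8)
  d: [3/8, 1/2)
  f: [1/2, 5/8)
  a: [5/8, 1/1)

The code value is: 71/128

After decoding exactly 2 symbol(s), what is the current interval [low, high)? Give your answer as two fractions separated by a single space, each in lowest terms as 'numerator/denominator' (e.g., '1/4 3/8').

Step 1: interval [0/1, 1/1), width = 1/1 - 0/1 = 1/1
  'e': [0/1 + 1/1*0/1, 0/1 + 1/1*3/8) = [0/1, 3/8)
  'd': [0/1 + 1/1*3/8, 0/1 + 1/1*1/2) = [3/8, 1/2)
  'f': [0/1 + 1/1*1/2, 0/1 + 1/1*5/8) = [1/2, 5/8) <- contains code 71/128
  'a': [0/1 + 1/1*5/8, 0/1 + 1/1*1/1) = [5/8, 1/1)
  emit 'f', narrow to [1/2, 5/8)
Step 2: interval [1/2, 5/8), width = 5/8 - 1/2 = 1/8
  'e': [1/2 + 1/8*0/1, 1/2 + 1/8*3/8) = [1/2, 35/64)
  'd': [1/2 + 1/8*3/8, 1/2 + 1/8*1/2) = [35/64, 9/16) <- contains code 71/128
  'f': [1/2 + 1/8*1/2, 1/2 + 1/8*5/8) = [9/16, 37/64)
  'a': [1/2 + 1/8*5/8, 1/2 + 1/8*1/1) = [37/64, 5/8)
  emit 'd', narrow to [35/64, 9/16)

Answer: 35/64 9/16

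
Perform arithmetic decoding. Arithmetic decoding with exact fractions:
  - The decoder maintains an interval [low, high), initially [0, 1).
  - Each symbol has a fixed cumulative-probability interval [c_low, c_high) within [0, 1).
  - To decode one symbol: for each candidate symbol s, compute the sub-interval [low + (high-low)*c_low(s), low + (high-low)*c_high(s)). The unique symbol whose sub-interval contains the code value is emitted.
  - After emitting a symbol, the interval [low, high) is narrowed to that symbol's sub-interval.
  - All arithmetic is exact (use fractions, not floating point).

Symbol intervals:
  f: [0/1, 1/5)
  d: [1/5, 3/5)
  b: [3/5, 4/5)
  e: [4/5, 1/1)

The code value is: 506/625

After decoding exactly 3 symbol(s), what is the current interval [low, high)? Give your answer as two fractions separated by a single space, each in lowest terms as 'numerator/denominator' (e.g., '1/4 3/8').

Answer: 101/125 103/125

Derivation:
Step 1: interval [0/1, 1/1), width = 1/1 - 0/1 = 1/1
  'f': [0/1 + 1/1*0/1, 0/1 + 1/1*1/5) = [0/1, 1/5)
  'd': [0/1 + 1/1*1/5, 0/1 + 1/1*3/5) = [1/5, 3/5)
  'b': [0/1 + 1/1*3/5, 0/1 + 1/1*4/5) = [3/5, 4/5)
  'e': [0/1 + 1/1*4/5, 0/1 + 1/1*1/1) = [4/5, 1/1) <- contains code 506/625
  emit 'e', narrow to [4/5, 1/1)
Step 2: interval [4/5, 1/1), width = 1/1 - 4/5 = 1/5
  'f': [4/5 + 1/5*0/1, 4/5 + 1/5*1/5) = [4/5, 21/25) <- contains code 506/625
  'd': [4/5 + 1/5*1/5, 4/5 + 1/5*3/5) = [21/25, 23/25)
  'b': [4/5 + 1/5*3/5, 4/5 + 1/5*4/5) = [23/25, 24/25)
  'e': [4/5 + 1/5*4/5, 4/5 + 1/5*1/1) = [24/25, 1/1)
  emit 'f', narrow to [4/5, 21/25)
Step 3: interval [4/5, 21/25), width = 21/25 - 4/5 = 1/25
  'f': [4/5 + 1/25*0/1, 4/5 + 1/25*1/5) = [4/5, 101/125)
  'd': [4/5 + 1/25*1/5, 4/5 + 1/25*3/5) = [101/125, 103/125) <- contains code 506/625
  'b': [4/5 + 1/25*3/5, 4/5 + 1/25*4/5) = [103/125, 104/125)
  'e': [4/5 + 1/25*4/5, 4/5 + 1/25*1/1) = [104/125, 21/25)
  emit 'd', narrow to [101/125, 103/125)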